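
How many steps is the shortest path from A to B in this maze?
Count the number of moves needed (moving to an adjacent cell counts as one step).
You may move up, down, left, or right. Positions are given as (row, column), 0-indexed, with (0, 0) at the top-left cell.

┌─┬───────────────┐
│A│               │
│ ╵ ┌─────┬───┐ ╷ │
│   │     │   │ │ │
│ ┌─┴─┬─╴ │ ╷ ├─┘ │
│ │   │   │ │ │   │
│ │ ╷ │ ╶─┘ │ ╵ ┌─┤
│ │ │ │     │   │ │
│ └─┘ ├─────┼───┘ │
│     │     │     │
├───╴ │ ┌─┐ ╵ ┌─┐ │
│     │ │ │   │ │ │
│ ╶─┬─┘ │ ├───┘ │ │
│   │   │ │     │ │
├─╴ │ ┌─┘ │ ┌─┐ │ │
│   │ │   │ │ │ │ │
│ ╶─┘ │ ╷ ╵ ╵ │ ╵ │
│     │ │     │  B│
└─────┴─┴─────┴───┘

Using BFS to find shortest path:
Start: (0, 0), End: (8, 8)
Path found:
(0,0) → (1,0) → (2,0) → (3,0) → (4,0) → (4,1) → (4,2) → (5,2) → (5,1) → (5,0) → (6,0) → (6,1) → (7,1) → (7,0) → (8,0) → (8,1) → (8,2) → (7,2) → (6,2) → (6,3) → (5,3) → (4,3) → (4,4) → (4,5) → (5,5) → (5,6) → (4,6) → (4,7) → (4,8) → (5,8) → (6,8) → (7,8) → (8,8)
Number of steps: 32

Solution:

┌─┬───────────────┐
│A│               │
│ ╵ ┌─────┬───┐ ╷ │
│↓  │     │   │ │ │
│ ┌─┴─┬─╴ │ ╷ ├─┘ │
│↓│   │   │ │ │   │
│ │ ╷ │ ╶─┘ │ ╵ ┌─┤
│↓│ │ │     │   │ │
│ └─┘ ├─────┼───┘ │
│↳ → ↓│↱ → ↓│↱ → ↓│
├───╴ │ ┌─┐ ╵ ┌─┐ │
│↓ ← ↲│↑│ │↳ ↑│ │↓│
│ ╶─┬─┘ │ ├───┘ │ │
│↳ ↓│↱ ↑│ │     │↓│
├─╴ │ ┌─┘ │ ┌─┐ │ │
│↓ ↲│↑│   │ │ │ │↓│
│ ╶─┘ │ ╷ ╵ ╵ │ ╵ │
│↳ → ↑│ │     │  B│
└─────┴─┴─────┴───┘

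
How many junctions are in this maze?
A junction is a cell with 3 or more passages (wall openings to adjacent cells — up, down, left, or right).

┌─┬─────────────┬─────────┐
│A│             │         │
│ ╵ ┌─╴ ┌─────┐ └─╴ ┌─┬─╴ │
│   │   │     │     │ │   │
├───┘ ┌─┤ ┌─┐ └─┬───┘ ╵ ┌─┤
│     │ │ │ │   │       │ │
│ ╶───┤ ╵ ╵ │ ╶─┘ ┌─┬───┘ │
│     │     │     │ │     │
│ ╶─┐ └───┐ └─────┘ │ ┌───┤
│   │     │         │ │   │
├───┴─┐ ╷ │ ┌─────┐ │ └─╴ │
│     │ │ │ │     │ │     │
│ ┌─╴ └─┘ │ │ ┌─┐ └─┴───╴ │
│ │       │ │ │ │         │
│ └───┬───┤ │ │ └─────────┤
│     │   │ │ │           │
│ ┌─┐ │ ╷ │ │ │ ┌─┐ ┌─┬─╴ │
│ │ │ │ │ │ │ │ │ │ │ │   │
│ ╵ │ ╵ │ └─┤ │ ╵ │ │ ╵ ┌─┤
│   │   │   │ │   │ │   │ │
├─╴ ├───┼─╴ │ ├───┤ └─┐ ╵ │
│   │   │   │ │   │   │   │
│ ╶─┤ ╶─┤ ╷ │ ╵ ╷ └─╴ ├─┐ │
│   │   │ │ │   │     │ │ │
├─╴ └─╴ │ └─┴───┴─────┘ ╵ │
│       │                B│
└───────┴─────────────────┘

Checking each cell for number of passages:

Junctions found (3+ passages):
  (0, 3): 3 passages
  (0, 9): 3 passages
  (2, 6): 3 passages
  (2, 10): 3 passages
  (3, 0): 3 passages
  (3, 4): 3 passages
  (3, 5): 3 passages
  (4, 3): 3 passages
  (4, 5): 3 passages
  (4, 9): 3 passages
  (5, 12): 3 passages
  (6, 2): 3 passages
  (7, 0): 3 passages
  (7, 7): 3 passages
  (7, 9): 3 passages
  (9, 1): 3 passages
  (9, 11): 3 passages
  (10, 5): 3 passages
  (10, 12): 3 passages
  (12, 1): 3 passages
  (12, 11): 3 passages
Total junctions: 21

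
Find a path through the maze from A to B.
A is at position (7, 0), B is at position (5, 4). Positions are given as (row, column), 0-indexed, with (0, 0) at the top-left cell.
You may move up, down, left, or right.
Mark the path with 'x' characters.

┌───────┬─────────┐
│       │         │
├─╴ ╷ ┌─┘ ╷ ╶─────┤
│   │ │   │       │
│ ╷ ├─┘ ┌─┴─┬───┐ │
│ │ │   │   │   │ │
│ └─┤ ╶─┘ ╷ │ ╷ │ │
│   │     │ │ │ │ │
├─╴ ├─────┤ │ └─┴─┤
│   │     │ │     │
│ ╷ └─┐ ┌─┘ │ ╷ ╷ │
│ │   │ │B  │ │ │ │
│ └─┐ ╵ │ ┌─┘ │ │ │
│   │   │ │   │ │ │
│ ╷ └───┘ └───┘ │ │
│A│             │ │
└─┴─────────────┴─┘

Finding the shortest path from (7, 0) to (5, 4):
Path length: 8 steps
Directions: up → right → down → right → right → right → up → up

Solution:

┌───────┬─────────┐
│       │         │
├─╴ ╷ ┌─┘ ╷ ╶─────┤
│   │ │   │       │
│ ╷ ├─┘ ┌─┴─┬───┐ │
│ │ │   │   │   │ │
│ └─┤ ╶─┘ ╷ │ ╷ │ │
│   │     │ │ │ │ │
├─╴ ├─────┤ │ └─┴─┤
│   │     │ │     │
│ ╷ └─┐ ┌─┘ │ ╷ ╷ │
│ │   │ │B  │ │ │ │
│ └─┐ ╵ │ ┌─┘ │ │ │
│x x│   │x│   │ │ │
│ ╷ └───┘ └───┘ │ │
│A│x x x x      │ │
└─┴─────────────┴─┘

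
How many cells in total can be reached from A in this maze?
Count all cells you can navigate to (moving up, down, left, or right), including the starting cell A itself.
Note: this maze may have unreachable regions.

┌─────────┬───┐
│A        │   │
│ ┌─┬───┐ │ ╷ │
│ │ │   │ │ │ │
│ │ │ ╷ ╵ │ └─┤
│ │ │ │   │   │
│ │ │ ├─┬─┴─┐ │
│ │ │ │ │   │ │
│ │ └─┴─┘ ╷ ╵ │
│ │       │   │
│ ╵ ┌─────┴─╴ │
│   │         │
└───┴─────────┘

Using BFS/flood-fill to find all reachable cells from A:
Maze size: 6 × 7 = 42 total cells
1 cell(s) are walled off and cannot be reached from A.
Reachable cells: 41

Reachable region (· marks reachable cells):

┌─────────┬───┐
│A · · · ·│· ·│
│ ┌─┬───┐ │ ╷ │
│·│·│· ·│·│·│·│
│ │ │ ╷ ╵ │ └─┤
│·│·│·│· ·│· ·│
│ │ │ ├─┬─┴─┐ │
│·│·│·│ │· ·│·│
│ │ └─┴─┘ ╷ ╵ │
│·│· · · ·│· ·│
│ ╵ ┌─────┴─╴ │
│· ·│· · · · ·│
└───┴─────────┘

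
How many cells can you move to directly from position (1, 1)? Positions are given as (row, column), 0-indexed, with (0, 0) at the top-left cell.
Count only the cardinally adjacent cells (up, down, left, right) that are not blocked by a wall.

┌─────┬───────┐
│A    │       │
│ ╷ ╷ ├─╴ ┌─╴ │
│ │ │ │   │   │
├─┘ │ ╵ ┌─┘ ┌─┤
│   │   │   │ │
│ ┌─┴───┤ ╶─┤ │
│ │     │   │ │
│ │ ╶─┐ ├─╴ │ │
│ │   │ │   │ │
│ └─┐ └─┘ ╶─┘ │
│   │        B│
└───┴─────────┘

Checking passable neighbors of (1, 1):
Neighbors: (0, 1), (2, 1)
Count: 2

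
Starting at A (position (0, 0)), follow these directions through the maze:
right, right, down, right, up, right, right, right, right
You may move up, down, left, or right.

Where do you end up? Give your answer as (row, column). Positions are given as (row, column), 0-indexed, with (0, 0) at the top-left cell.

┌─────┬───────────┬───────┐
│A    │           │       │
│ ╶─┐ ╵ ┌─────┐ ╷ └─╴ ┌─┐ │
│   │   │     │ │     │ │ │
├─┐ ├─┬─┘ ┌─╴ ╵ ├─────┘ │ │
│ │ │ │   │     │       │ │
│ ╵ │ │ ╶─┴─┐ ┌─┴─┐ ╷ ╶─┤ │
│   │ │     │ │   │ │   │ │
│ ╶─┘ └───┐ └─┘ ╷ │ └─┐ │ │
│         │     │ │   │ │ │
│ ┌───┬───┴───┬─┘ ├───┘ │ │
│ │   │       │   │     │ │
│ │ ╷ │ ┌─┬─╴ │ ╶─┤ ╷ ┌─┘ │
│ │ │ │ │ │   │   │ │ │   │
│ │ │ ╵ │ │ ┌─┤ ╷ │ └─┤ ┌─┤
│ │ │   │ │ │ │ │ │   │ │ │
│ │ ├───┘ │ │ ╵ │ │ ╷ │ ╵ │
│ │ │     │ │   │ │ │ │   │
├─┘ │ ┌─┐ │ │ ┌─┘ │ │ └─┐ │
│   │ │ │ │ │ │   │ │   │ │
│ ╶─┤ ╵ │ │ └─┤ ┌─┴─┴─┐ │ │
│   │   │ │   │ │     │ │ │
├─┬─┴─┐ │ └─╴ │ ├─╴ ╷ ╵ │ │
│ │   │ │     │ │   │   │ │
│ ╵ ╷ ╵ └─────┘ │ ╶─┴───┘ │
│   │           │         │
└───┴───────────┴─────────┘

Following directions step by step:
Start: (0, 0)
  right: (0, 0) → (0, 1)
  right: (0, 1) → (0, 2)
  down: (0, 2) → (1, 2)
  right: (1, 2) → (1, 3)
  up: (1, 3) → (0, 3)
  right: (0, 3) → (0, 4)
  right: (0, 4) → (0, 5)
  right: (0, 5) → (0, 6)
  right: (0, 6) → (0, 7)
Final position: (0, 7)

Path taken:

┌─────┬───────────┬───────┐
│A → ↓│↱ → → → B  │       │
│ ╶─┐ ╵ ┌─────┐ ╷ └─╴ ┌─┐ │
│   │↳ ↑│     │ │     │ │ │
├─┐ ├─┬─┘ ┌─╴ ╵ ├─────┘ │ │
│ │ │ │   │     │       │ │
│ ╵ │ │ ╶─┴─┐ ┌─┴─┐ ╷ ╶─┤ │
│   │ │     │ │   │ │   │ │
│ ╶─┘ └───┐ └─┘ ╷ │ └─┐ │ │
│         │     │ │   │ │ │
│ ┌───┬───┴───┬─┘ ├───┘ │ │
│ │   │       │   │     │ │
│ │ ╷ │ ┌─┬─╴ │ ╶─┤ ╷ ┌─┘ │
│ │ │ │ │ │   │   │ │ │   │
│ │ │ ╵ │ │ ┌─┤ ╷ │ └─┤ ┌─┤
│ │ │   │ │ │ │ │ │   │ │ │
│ │ ├───┘ │ │ ╵ │ │ ╷ │ ╵ │
│ │ │     │ │   │ │ │ │   │
├─┘ │ ┌─┐ │ │ ┌─┘ │ │ └─┐ │
│   │ │ │ │ │ │   │ │   │ │
│ ╶─┤ ╵ │ │ └─┤ ┌─┴─┴─┐ │ │
│   │   │ │   │ │     │ │ │
├─┬─┴─┐ │ └─╴ │ ├─╴ ╷ ╵ │ │
│ │   │ │     │ │   │   │ │
│ ╵ ╷ ╵ └─────┘ │ ╶─┴───┘ │
│   │           │         │
└───┴───────────┴─────────┘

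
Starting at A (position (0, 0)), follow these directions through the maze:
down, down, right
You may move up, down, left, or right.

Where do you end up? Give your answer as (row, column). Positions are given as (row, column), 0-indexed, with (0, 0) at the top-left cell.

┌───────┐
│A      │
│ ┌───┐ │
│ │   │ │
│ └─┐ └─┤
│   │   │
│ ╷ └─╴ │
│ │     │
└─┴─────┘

Following directions step by step:
Start: (0, 0)
  down: (0, 0) → (1, 0)
  down: (1, 0) → (2, 0)
  right: (2, 0) → (2, 1)
Final position: (2, 1)

Path taken:

┌───────┐
│A      │
│ ┌───┐ │
│↓│   │ │
│ └─┐ └─┤
│↳ B│   │
│ ╷ └─╴ │
│ │     │
└─┴─────┘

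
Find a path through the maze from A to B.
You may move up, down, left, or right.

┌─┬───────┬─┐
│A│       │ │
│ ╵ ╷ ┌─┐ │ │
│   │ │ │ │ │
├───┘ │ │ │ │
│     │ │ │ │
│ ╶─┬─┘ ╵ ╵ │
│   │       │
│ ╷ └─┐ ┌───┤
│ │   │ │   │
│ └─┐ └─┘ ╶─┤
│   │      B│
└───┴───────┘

Finding the shortest path through the maze:
Path length: 16 steps
Directions: down → right → up → right → down → down → left → left → down → right → down → right → down → right → right → right

Solution:

┌─┬───────┬─┐
│A│↱ ↓    │ │
│ ╵ ╷ ┌─┐ │ │
│↳ ↑│↓│ │ │ │
├───┘ │ │ │ │
│↓ ← ↲│ │ │ │
│ ╶─┬─┘ ╵ ╵ │
│↳ ↓│       │
│ ╷ └─┐ ┌───┤
│ │↳ ↓│ │   │
│ └─┐ └─┘ ╶─┤
│   │↳ → → B│
└───┴───────┘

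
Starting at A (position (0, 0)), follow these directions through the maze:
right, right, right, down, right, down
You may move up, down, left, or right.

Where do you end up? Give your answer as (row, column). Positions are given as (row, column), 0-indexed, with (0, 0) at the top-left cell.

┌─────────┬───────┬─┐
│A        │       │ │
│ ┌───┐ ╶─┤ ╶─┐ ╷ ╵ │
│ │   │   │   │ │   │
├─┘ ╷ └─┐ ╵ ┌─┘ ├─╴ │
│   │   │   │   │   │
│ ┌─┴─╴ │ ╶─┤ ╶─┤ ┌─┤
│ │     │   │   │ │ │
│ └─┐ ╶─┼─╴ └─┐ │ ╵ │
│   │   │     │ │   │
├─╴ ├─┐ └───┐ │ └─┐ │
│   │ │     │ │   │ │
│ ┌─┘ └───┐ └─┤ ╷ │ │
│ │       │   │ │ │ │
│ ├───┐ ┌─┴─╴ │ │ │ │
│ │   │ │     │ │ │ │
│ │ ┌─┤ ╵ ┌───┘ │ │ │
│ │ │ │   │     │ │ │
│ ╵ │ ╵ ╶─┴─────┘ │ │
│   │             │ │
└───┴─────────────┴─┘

Following directions step by step:
Start: (0, 0)
  right: (0, 0) → (0, 1)
  right: (0, 1) → (0, 2)
  right: (0, 2) → (0, 3)
  down: (0, 3) → (1, 3)
  right: (1, 3) → (1, 4)
  down: (1, 4) → (2, 4)
Final position: (2, 4)

Path taken:

┌─────────┬───────┬─┐
│A → → ↓  │       │ │
│ ┌───┐ ╶─┤ ╶─┐ ╷ ╵ │
│ │   │↳ ↓│   │ │   │
├─┘ ╷ └─┐ ╵ ┌─┘ ├─╴ │
│   │   │B  │   │   │
│ ┌─┴─╴ │ ╶─┤ ╶─┤ ┌─┤
│ │     │   │   │ │ │
│ └─┐ ╶─┼─╴ └─┐ │ ╵ │
│   │   │     │ │   │
├─╴ ├─┐ └───┐ │ └─┐ │
│   │ │     │ │   │ │
│ ┌─┘ └───┐ └─┤ ╷ │ │
│ │       │   │ │ │ │
│ ├───┐ ┌─┴─╴ │ │ │ │
│ │   │ │     │ │ │ │
│ │ ┌─┤ ╵ ┌───┘ │ │ │
│ │ │ │   │     │ │ │
│ ╵ │ ╵ ╶─┴─────┘ │ │
│   │             │ │
└───┴─────────────┴─┘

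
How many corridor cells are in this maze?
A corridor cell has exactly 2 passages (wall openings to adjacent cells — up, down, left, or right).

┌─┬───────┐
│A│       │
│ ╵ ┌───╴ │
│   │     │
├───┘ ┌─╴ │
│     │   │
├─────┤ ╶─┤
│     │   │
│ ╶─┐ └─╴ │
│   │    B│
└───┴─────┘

Counting cells with exactly 2 passages:
Total corridor cells: 21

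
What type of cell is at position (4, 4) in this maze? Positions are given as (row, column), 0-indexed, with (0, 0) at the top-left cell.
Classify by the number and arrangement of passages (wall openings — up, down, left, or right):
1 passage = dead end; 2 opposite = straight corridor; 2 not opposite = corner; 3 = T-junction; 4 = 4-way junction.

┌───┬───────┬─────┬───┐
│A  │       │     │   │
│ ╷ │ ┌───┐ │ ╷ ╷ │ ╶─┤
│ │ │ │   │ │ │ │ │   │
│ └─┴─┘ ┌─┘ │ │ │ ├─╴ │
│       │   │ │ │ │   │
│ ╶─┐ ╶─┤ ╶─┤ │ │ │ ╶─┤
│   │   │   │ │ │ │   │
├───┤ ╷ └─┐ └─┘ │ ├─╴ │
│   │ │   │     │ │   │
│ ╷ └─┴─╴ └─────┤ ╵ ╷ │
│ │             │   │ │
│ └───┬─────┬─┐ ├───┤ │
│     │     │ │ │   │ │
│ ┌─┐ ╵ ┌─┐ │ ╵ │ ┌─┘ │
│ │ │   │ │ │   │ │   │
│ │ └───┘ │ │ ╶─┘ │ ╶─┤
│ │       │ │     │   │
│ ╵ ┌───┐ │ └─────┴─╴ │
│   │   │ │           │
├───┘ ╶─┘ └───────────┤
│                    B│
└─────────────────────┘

Checking cell at (4, 4):
Number of passages: 2
Cell type: corner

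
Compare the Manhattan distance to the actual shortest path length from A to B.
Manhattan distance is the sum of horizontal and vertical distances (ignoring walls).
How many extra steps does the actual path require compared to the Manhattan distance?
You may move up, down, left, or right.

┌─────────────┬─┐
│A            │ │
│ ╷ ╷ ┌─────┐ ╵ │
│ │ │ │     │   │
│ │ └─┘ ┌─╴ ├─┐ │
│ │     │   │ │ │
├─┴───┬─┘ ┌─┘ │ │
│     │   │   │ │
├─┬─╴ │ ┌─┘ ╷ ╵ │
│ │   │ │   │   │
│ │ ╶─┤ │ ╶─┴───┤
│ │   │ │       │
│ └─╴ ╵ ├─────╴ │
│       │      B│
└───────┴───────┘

Manhattan distance: |6 - 0| + |7 - 0| = 13
Actual path length: 21
Extra steps: 21 - 13 = 8

Solution:

┌─────────────┬─┐
│A → → → → → ↓│ │
│ ╷ ╷ ┌─────┐ ╵ │
│ │ │ │     │↳ ↓│
│ │ └─┘ ┌─╴ ├─┐ │
│ │     │   │ │↓│
├─┴───┬─┘ ┌─┘ │ │
│     │   │↓ ↰│↓│
├─┬─╴ │ ┌─┘ ╷ ╵ │
│ │   │ │↓ ↲│↑ ↲│
│ │ ╶─┤ │ ╶─┴───┤
│ │   │ │↳ → → ↓│
│ └─╴ ╵ ├─────╴ │
│       │      B│
└───────┴───────┘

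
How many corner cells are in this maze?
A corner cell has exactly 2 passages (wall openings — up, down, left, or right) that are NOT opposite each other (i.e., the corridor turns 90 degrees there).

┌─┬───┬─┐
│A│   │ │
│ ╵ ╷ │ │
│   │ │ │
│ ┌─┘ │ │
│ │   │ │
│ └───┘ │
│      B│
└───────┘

Counting corner cells (2 non-opposite passages):
Total corners: 6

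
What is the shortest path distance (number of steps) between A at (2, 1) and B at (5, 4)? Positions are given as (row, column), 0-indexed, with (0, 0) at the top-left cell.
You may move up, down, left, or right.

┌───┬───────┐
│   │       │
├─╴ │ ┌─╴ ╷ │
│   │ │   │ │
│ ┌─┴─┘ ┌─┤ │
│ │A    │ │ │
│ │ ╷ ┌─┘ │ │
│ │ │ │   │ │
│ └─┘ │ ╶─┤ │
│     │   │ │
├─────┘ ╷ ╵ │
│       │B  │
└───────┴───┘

Finding path from (2, 1) to (5, 4):
Path: (2,1) → (2,2) → (2,3) → (1,3) → (1,4) → (0,4) → (0,5) → (1,5) → (2,5) → (3,5) → (4,5) → (5,5) → (5,4)
Distance: 12 steps

Solution:

┌───┬───────┐
│   │    ↱ ↓│
├─╴ │ ┌─╴ ╷ │
│   │ │↱ ↑│↓│
│ ┌─┴─┘ ┌─┤ │
│ │A → ↑│ │↓│
│ │ ╷ ┌─┘ │ │
│ │ │ │   │↓│
│ └─┘ │ ╶─┤ │
│     │   │↓│
├─────┘ ╷ ╵ │
│       │B ↲│
└───────┴───┘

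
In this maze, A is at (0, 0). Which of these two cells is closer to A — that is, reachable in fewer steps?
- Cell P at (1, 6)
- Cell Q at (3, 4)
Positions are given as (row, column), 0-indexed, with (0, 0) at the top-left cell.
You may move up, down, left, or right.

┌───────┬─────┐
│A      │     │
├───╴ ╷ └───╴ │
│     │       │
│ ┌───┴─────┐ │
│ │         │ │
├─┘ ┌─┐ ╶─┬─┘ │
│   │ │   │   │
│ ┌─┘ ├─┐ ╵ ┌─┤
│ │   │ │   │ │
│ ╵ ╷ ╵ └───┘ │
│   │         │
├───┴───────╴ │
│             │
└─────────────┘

Shortest path A → P at (1, 6): 7 steps
Shortest path A → Q at (3, 4): 13 steps

P is closer (7 steps vs 13 steps).

Path to P:

┌───────┬─────┐
│A → → ↓│     │
├───╴ ╷ └───╴ │
│     │↳ → → P│
│ ┌───┴─────┐ │
│ │         │ │
├─┘ ┌─┐ ╶─┬─┘ │
│   │ │   │   │
│ ┌─┘ ├─┐ ╵ ┌─┤
│ │   │ │   │ │
│ ╵ ╷ ╵ └───┘ │
│   │         │
├───┴───────╴ │
│             │
└─────────────┘

Path to Q:

┌───────┬─────┐
│A → → ↓│     │
├───╴ ╷ └───╴ │
│     │↳ → → ↓│
│ ┌───┴─────┐ │
│ │         │↓│
├─┘ ┌─┐ ╶─┬─┘ │
│   │ │  Q│↓ ↲│
│ ┌─┘ ├─┐ ╵ ┌─┤
│ │   │ │↑ ↲│ │
│ ╵ ╷ ╵ └───┘ │
│   │         │
├───┴───────╴ │
│             │
└─────────────┘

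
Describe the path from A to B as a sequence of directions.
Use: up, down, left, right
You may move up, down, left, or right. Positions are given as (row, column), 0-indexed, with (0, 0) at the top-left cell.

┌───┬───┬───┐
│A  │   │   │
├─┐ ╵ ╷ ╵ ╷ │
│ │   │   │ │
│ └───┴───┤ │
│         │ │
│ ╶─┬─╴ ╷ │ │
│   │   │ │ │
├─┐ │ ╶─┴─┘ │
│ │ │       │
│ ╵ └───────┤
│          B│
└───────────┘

Finding the path and converting it to directions:
Path through cells: (0,0) → (0,1) → (1,1) → (1,2) → (0,2) → (0,3) → (1,3) → (1,4) → (0,4) → (0,5) → (1,5) → (2,5) → (3,5) → (4,5) → (4,4) → (4,3) → (4,2) → (3,2) → (3,3) → (2,3) → (2,2) → (2,1) → (2,0) → (3,0) → (3,1) → (4,1) → (5,1) → (5,2) → (5,3) → (5,4) → (5,5)
Directions: right, down, right, up, right, down, right, up, right, down, down, down, down, left, left, left, up, right, up, left, left, left, down, right, down, down, right, right, right, right

Solution:

┌───┬───┬───┐
│A ↓│↱ ↓│↱ ↓│
├─┐ ╵ ╷ ╵ ╷ │
│ │↳ ↑│↳ ↑│↓│
│ └───┴───┤ │
│↓ ← ← ↰  │↓│
│ ╶─┬─╴ ╷ │ │
│↳ ↓│↱ ↑│ │↓│
├─┐ │ ╶─┴─┘ │
│ │↓│↑ ← ← ↲│
│ ╵ └───────┤
│  ↳ → → → B│
└───────────┘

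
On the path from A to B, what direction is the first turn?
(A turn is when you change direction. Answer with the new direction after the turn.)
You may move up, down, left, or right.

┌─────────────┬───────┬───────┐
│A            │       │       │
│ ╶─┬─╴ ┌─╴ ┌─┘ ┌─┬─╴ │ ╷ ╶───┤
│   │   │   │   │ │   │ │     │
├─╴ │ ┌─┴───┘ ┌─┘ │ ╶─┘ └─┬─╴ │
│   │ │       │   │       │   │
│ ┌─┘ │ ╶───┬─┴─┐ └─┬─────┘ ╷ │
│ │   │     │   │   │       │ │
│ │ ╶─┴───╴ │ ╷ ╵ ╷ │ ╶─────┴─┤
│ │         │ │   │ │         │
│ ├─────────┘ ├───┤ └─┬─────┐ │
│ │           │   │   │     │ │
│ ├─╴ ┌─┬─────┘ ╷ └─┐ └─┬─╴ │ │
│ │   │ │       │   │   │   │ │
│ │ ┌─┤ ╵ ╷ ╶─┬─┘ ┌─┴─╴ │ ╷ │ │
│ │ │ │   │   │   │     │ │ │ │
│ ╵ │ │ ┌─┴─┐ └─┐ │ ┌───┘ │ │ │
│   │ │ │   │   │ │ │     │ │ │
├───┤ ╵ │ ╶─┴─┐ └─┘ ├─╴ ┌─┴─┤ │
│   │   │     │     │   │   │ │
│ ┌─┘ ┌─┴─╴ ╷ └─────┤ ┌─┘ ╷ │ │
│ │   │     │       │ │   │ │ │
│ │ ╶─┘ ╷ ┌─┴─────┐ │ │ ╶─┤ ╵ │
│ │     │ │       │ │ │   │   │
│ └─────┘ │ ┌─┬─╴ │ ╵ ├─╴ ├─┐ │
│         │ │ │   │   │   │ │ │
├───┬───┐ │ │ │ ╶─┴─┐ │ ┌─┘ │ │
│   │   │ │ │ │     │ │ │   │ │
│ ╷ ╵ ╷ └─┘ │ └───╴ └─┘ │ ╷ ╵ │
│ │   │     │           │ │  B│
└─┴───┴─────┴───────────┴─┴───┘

Directions: right, right, right, down, left, down, down, left, down, right, right, right, right, up, left, left, up, right, right, right, up, right, up, right, right, right, down, left, down, right, right, up, up, right, down, right, right, down, left, down, left, left, left, down, right, right, right, right, down, down, down, down, down, down, down, down, down, down
First turn direction: down

Solution:

┌─────────────┬───────┬───────┐
│A → → ↓      │↱ → → ↓│↱ ↓    │
│ ╶─┬─╴ ┌─╴ ┌─┘ ┌─┬─╴ │ ╷ ╶───┤
│   │↓ ↲│   │↱ ↑│ │↓ ↲│↑│↳ → ↓│
├─╴ │ ┌─┴───┘ ┌─┘ │ ╶─┘ └─┬─╴ │
│   │↓│↱ → → ↑│   │↳ → ↑  │↓ ↲│
│ ┌─┘ │ ╶───┬─┴─┐ └─┬─────┘ ╷ │
│ │↓ ↲│↑ ← ↰│   │   │↓ ← ← ↲│ │
│ │ ╶─┴───╴ │ ╷ ╵ ╷ │ ╶─────┴─┤
│ │↳ → → → ↑│ │   │ │↳ → → → ↓│
│ ├─────────┘ ├───┤ └─┬─────┐ │
│ │           │   │   │     │↓│
│ ├─╴ ┌─┬─────┘ ╷ └─┐ └─┬─╴ │ │
│ │   │ │       │   │   │   │↓│
│ │ ┌─┤ ╵ ╷ ╶─┬─┘ ┌─┴─╴ │ ╷ │ │
│ │ │ │   │   │   │     │ │ │↓│
│ ╵ │ │ ┌─┴─┐ └─┐ │ ┌───┘ │ │ │
│   │ │ │   │   │ │ │     │ │↓│
├───┤ ╵ │ ╶─┴─┐ └─┘ ├─╴ ┌─┴─┤ │
│   │   │     │     │   │   │↓│
│ ┌─┘ ┌─┴─╴ ╷ └─────┤ ┌─┘ ╷ │ │
│ │   │     │       │ │   │ │↓│
│ │ ╶─┘ ╷ ┌─┴─────┐ │ │ ╶─┤ ╵ │
│ │     │ │       │ │ │   │  ↓│
│ └─────┘ │ ┌─┬─╴ │ ╵ ├─╴ ├─┐ │
│         │ │ │   │   │   │ │↓│
├───┬───┐ │ │ │ ╶─┴─┐ │ ┌─┘ │ │
│   │   │ │ │ │     │ │ │   │↓│
│ ╷ ╵ ╷ └─┘ │ └───╴ └─┘ │ ╷ ╵ │
│ │   │     │           │ │  B│
└─┴───┴─────┴───────────┴─┴───┘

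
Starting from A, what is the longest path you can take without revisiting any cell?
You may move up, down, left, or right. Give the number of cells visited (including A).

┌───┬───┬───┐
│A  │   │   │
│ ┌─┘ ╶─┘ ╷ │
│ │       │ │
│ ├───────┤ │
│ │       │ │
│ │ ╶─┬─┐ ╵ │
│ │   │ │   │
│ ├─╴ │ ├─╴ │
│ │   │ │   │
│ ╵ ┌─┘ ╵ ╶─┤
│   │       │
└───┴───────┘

Finding longest simple path using DFS:
Start: (0, 0)
Longest path visits 26 cells
Path: A → down → down → down → down → down → right → up → right → up → left → up → right → right → right → down → right → up → up → up → left → down → left → left → up → right

Solution:

┌───┬───┬───┐
│A  │↱ B│↓ ↰│
│ ┌─┘ ╶─┘ ╷ │
│↓│  ↑ ← ↲│↑│
│ ├───────┤ │
│↓│↱ → → ↓│↑│
│ │ ╶─┬─┐ ╵ │
│↓│↑ ↰│ │↳ ↑│
│ ├─╴ │ ├─╴ │
│↓│↱ ↑│ │   │
│ ╵ ┌─┘ ╵ ╶─┤
│↳ ↑│       │
└───┴───────┘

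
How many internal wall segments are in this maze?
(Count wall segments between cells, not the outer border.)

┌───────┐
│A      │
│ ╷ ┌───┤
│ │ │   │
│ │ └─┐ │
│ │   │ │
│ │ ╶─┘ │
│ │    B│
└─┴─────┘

Counting internal wall segments:
Total internal walls: 9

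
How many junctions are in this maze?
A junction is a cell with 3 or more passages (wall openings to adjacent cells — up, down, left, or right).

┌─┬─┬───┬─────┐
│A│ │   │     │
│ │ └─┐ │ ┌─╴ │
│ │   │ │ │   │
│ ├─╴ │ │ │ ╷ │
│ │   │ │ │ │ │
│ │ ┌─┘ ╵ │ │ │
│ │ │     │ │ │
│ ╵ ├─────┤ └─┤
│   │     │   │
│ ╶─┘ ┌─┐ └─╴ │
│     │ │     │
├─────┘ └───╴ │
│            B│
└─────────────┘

Checking each cell for number of passages:

Junctions found (3+ passages):
  (1, 6): 3 passages
  (3, 3): 3 passages
  (4, 0): 3 passages
  (5, 6): 3 passages
  (6, 3): 3 passages
Total junctions: 5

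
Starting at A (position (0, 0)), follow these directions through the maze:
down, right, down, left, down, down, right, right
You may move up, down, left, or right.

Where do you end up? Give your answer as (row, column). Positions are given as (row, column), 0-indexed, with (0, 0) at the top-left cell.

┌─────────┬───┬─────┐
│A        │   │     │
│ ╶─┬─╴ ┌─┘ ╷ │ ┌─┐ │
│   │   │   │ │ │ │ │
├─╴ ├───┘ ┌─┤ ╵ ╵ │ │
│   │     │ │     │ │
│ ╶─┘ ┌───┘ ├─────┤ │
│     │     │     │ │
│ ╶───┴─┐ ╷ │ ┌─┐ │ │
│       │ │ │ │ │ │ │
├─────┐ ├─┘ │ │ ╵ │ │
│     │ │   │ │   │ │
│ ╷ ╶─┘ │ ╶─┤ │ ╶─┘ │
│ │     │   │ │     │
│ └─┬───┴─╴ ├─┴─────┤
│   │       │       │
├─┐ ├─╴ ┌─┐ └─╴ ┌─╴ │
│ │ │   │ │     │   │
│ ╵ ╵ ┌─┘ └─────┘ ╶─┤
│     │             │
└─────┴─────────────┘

Following directions step by step:
Start: (0, 0)
  down: (0, 0) → (1, 0)
  right: (1, 0) → (1, 1)
  down: (1, 1) → (2, 1)
  left: (2, 1) → (2, 0)
  down: (2, 0) → (3, 0)
  down: (3, 0) → (4, 0)
  right: (4, 0) → (4, 1)
  right: (4, 1) → (4, 2)
Final position: (4, 2)

Path taken:

┌─────────┬───┬─────┐
│A        │   │     │
│ ╶─┬─╴ ┌─┘ ╷ │ ┌─┐ │
│↳ ↓│   │   │ │ │ │ │
├─╴ ├───┘ ┌─┤ ╵ ╵ │ │
│↓ ↲│     │ │     │ │
│ ╶─┘ ┌───┘ ├─────┤ │
│↓    │     │     │ │
│ ╶───┴─┐ ╷ │ ┌─┐ │ │
│↳ → B  │ │ │ │ │ │ │
├─────┐ ├─┘ │ │ ╵ │ │
│     │ │   │ │   │ │
│ ╷ ╶─┘ │ ╶─┤ │ ╶─┘ │
│ │     │   │ │     │
│ └─┬───┴─╴ ├─┴─────┤
│   │       │       │
├─┐ ├─╴ ┌─┐ └─╴ ┌─╴ │
│ │ │   │ │     │   │
│ ╵ ╵ ┌─┘ └─────┘ ╶─┤
│     │             │
└─────┴─────────────┘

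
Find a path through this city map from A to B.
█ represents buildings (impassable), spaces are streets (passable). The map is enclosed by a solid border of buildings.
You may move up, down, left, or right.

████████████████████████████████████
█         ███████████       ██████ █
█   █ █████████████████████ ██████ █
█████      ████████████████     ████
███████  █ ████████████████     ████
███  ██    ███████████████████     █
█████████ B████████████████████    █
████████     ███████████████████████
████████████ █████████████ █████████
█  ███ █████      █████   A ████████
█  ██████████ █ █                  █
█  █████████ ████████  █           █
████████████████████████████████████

Finding the shortest path from A to B:
Movement: cardinal only
Path length: 21 steps
Directions: down → left → left → left → left → left → left → left → left → left → up → left → left → left → left → left → up → up → left → left → up

Solution:

████████████████████████████████████
█         ███████████       ██████ █
█   █ █████████████████████ ██████ █
█████      ████████████████     ████
███████  █ ████████████████     ████
███  ██    ███████████████████     █
█████████ B████████████████████    █
████████  ↑←↰███████████████████████
████████████↑█████████████ █████████
█  ███ █████↑←←←←↰█████   A ████████
█  ██████████ █ █↑←←←←←←←←↲        █
█  █████████ ████████  █           █
████████████████████████████████████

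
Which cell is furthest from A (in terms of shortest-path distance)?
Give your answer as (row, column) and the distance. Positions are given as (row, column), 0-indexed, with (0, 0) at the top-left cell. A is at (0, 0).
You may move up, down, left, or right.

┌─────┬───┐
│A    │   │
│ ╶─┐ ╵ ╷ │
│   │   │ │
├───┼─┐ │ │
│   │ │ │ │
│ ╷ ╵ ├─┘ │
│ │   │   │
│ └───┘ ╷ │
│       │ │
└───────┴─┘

Computing BFS distances from A to all cells:
Furthest cell: (2, 2)
Distance: 20 steps

Path from A to the furthest cell:

┌─────┬───┐
│A → ↓│↱ ↓│
│ ╶─┐ ╵ ╷ │
│   │↳ ↑│↓│
├───┼─┐ │ │
│↱ ↓│B│ │↓│
│ ╷ ╵ ├─┘ │
│↑│↳ ↑│↓ ↲│
│ └───┘ ╷ │
│↑ ← ← ↲│ │
└───────┴─┘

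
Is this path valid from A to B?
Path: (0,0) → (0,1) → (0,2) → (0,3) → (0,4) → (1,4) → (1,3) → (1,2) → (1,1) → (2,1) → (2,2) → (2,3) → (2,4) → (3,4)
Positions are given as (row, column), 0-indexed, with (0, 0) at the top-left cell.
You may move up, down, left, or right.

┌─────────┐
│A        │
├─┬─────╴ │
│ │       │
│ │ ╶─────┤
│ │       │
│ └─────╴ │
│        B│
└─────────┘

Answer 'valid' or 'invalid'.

Checking path validity:
Result: All consecutive moves are passable.

valid

Correct solution:

┌─────────┐
│A → → → ↓│
├─┬─────╴ │
│ │↓ ← ← ↲│
│ │ ╶─────┤
│ │↳ → → ↓│
│ └─────╴ │
│        B│
└─────────┘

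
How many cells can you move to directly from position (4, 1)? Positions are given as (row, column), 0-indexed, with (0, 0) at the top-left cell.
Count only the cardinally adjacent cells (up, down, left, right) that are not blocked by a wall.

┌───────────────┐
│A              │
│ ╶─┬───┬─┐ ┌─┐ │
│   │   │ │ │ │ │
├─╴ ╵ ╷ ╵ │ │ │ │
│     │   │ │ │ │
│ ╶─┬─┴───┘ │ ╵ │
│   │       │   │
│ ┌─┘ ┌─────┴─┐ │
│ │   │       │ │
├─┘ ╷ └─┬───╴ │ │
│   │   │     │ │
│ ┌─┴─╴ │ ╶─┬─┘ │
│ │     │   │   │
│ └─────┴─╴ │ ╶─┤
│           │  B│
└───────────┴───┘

Checking passable neighbors of (4, 1):
Neighbors: (5, 1), (4, 2)
Count: 2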